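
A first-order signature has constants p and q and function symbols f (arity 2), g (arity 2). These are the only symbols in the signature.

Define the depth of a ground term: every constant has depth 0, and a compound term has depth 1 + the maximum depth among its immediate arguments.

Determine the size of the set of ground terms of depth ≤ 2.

202

Let N_k = |{terms of depth ≤ k}|. Then N_0 = 2 and N_k = 2 + N_{k-1}^2 + N_{k-1}^2 for k ≥ 1 (one summand per function symbol, arity giving the exponent).
N_0 = 2
N_1 = 2 + 2^2 + 2^2 = 10
N_2 = 2 + 10^2 + 10^2 = 202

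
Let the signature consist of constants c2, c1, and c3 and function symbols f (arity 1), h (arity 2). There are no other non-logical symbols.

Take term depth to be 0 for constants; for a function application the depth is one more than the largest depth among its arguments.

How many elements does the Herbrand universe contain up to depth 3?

59295

Let N_k count ground terms of depth at most k. Each non-constant term of depth ≤ k is some function symbol applied to depth-≤(k−1) arguments, giving N_k = 3 + N_{k-1} + N_{k-1}^2.
N_0 = 3
N_1 = 3 + 3 + 3^2 = 15
N_2 = 3 + 15 + 15^2 = 243
N_3 = 3 + 243 + 243^2 = 59295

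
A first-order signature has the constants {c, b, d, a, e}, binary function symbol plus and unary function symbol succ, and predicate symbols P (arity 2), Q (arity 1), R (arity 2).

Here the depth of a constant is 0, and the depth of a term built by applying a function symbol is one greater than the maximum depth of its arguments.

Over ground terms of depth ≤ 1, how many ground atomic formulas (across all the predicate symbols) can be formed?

First count ground terms of depth ≤ 1.
Let N_k = |{terms of depth ≤ k}|. Then N_0 = 5 and N_k = 5 + N_{k-1}^2 + N_{k-1} for k ≥ 1 (one summand per function symbol, arity giving the exponent).
N_0 = 5
N_1 = 5 + 5^2 + 5 = 35
So |H| = 35.
Ground atoms are formed by filling each argument slot of a predicate with a term from H, so an r-ary predicate gives |H|^r atoms:
  P: 35^2 = 1225;  Q: 35;  R: 35^2 = 1225
Total ground atoms: 1225 + 35 + 1225 = 2485.

2485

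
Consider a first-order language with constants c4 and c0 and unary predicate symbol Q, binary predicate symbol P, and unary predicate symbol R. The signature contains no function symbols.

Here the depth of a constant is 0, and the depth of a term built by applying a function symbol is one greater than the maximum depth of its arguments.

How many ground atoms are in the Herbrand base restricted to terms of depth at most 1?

First count ground terms of depth ≤ 1.
With no function symbols every ground term is a constant, so there are exactly 2 ground terms at every depth bound.
N_0 = 2
N_1 = 2
So |H| = 2.
A ground atom is a predicate applied to a tuple of terms from H, so the count is the sum over predicates of |H|^arity:
  Q: 2;  P: 2^2 = 4;  R: 2
Total ground atoms: 2 + 4 + 2 = 8.

8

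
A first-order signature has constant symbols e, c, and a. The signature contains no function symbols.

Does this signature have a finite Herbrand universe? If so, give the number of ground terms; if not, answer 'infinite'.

3

There are no function symbols, so every ground term is one of the 3 constants.
The Herbrand universe is {e, c, a}, which is finite with 3 elements.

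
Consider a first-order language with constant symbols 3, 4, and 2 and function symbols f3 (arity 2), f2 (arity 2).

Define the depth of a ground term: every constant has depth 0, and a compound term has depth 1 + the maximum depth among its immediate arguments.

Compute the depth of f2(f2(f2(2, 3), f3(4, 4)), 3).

depth(f2(2, 3)) = 1 + max(0, 0) = 1
depth(f3(4, 4)) = 1 + max(0, 0) = 1
depth(f2(f2(2, 3), f3(4, 4))) = 1 + max(1, 1) = 2
depth(f2(f2(f2(2, 3), f3(4, 4)), 3)) = 1 + max(2, 0) = 3

3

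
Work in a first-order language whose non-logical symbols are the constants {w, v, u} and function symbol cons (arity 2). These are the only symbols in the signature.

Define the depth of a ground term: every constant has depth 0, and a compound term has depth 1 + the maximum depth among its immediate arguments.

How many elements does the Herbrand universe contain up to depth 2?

147

If N_k denotes the number of depth-≤k ground terms, the 3 constants give N_0 = 3, and each function symbol of arity r contributes N_{k-1}^r new terms at level k: N_k = 3 + N_{k-1}^2.
N_0 = 3
N_1 = 3 + 3^2 = 12
N_2 = 3 + 12^2 = 147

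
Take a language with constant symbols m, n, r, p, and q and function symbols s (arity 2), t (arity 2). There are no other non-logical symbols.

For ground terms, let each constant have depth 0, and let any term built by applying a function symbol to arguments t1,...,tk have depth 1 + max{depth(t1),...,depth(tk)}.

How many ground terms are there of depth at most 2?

Let N_k count ground terms of depth at most k. Each non-constant term of depth ≤ k is some function symbol applied to depth-≤(k−1) arguments, giving N_k = 5 + N_{k-1}^2 + N_{k-1}^2.
N_0 = 5
N_1 = 5 + 5^2 + 5^2 = 55
N_2 = 5 + 55^2 + 55^2 = 6055

6055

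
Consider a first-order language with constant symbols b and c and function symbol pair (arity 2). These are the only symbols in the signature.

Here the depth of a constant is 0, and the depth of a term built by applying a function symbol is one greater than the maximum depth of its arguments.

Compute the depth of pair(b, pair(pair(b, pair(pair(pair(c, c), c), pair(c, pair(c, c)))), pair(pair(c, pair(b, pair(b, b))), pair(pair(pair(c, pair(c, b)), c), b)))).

7

depth(pair(c, c)) = 1 + max(0, 0) = 1
depth(pair(pair(c, c), c)) = 1 + max(1, 0) = 2
depth(pair(c, pair(c, c))) = 1 + max(0, 1) = 2
depth(pair(pair(pair(c, c), c), pair(c, pair(c, c)))) = 1 + max(2, 2) = 3
depth(pair(b, pair(pair(pair(c, c), c), pair(c, pair(c, c))))) = 1 + max(0, 3) = 4
depth(pair(b, b)) = 1 + max(0, 0) = 1
depth(pair(b, pair(b, b))) = 1 + max(0, 1) = 2
depth(pair(c, pair(b, pair(b, b)))) = 1 + max(0, 2) = 3
depth(pair(c, b)) = 1 + max(0, 0) = 1
depth(pair(c, pair(c, b))) = 1 + max(0, 1) = 2
depth(pair(pair(c, pair(c, b)), c)) = 1 + max(2, 0) = 3
depth(pair(pair(pair(c, pair(c, b)), c), b)) = 1 + max(3, 0) = 4
depth(pair(pair(c, pair(b, pair(b, b))), pair(pair(pair(c, pair(c, b)), c), b))) = 1 + max(3, 4) = 5
depth(pair(pair(b, pair(pair(pair(c, c), c), pair(c, pair(c, c)))), pair(pair(c, pair(b, pair(b, b))), pair(pair(pair(c, pair(c, b)), c), b)))) = 1 + max(4, 5) = 6
depth(pair(b, pair(pair(b, pair(pair(pair(c, c), c), pair(c, pair(c, c)))), pair(pair(c, pair(b, pair(b, b))), pair(pair(pair(c, pair(c, b)), c), b))))) = 1 + max(0, 6) = 7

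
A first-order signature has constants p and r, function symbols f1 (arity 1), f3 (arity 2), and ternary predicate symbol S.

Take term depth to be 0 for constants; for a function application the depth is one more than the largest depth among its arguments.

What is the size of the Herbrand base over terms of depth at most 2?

405224

First count ground terms of depth ≤ 2.
Write N_k for the number of ground terms of depth ≤ k. A term of depth ≤ k is either a constant or a function symbol applied to arguments of depth ≤ k−1, so N_k = 2 + N_{k-1} + N_{k-1}^2.
N_0 = 2
N_1 = 2 + 2 + 2^2 = 8
N_2 = 2 + 8 + 8^2 = 74
So |H| = 74.
A ground atom is a predicate applied to a tuple of terms from H, so the count is the sum over predicates of |H|^arity:
  S: 74^3 = 405224
Total ground atoms: 405224.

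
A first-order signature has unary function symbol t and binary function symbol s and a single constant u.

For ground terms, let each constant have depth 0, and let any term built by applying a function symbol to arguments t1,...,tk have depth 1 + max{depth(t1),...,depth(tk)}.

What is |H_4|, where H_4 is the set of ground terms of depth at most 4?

Write N_k for the number of ground terms of depth ≤ k. A term of depth ≤ k is either a constant or a function symbol applied to arguments of depth ≤ k−1, so N_k = 1 + N_{k-1} + N_{k-1}^2.
N_0 = 1
N_1 = 1 + 1 + 1^2 = 3
N_2 = 1 + 3 + 3^2 = 13
N_3 = 1 + 13 + 13^2 = 183
N_4 = 1 + 183 + 183^2 = 33673

33673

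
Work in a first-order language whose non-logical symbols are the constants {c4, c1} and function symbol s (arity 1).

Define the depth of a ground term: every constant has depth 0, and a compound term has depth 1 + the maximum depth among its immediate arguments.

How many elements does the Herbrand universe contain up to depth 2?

6

Let N_k = |{terms of depth ≤ k}|. Then N_0 = 2 and N_k = 2 + N_{k-1} for k ≥ 1 (one summand per function symbol, arity giving the exponent).
N_0 = 2
N_1 = 2 + 2 = 4
N_2 = 2 + 4 = 6
Explicitly: c4, c1, s(c4), s(c1), s(s(c4)), s(s(c1)).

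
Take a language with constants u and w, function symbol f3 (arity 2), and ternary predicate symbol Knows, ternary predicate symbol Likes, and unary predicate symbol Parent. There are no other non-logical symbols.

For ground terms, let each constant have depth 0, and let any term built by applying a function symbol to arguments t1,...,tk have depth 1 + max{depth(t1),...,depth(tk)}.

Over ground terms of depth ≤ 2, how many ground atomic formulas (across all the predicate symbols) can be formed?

109782

First count ground terms of depth ≤ 2.
Count level by level. With function symbols f3/2, the terms of depth ≤ k are the 2 constants together with each function applied to depth-≤(k−1) tuples, so N_k = 2 + N_{k-1}^2.
N_0 = 2
N_1 = 2 + 2^2 = 6
N_2 = 2 + 6^2 = 38
So |H| = 38.
For each predicate symbol, the number of ground atoms is |H| raised to its arity; summing:
  Knows: 38^3 = 54872;  Likes: 38^3 = 54872;  Parent: 38
Total ground atoms: 54872 + 54872 + 38 = 109782.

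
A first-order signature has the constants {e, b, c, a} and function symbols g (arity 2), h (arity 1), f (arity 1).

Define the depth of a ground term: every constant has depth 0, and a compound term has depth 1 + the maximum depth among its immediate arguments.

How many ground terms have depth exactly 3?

713184

Count level by level. With function symbols g/2, h/1, f/1, the terms of depth ≤ k are the 4 constants together with each function applied to depth-≤(k−1) tuples, so N_k = 4 + N_{k-1}^2 + N_{k-1} + N_{k-1}.
N_0 = 4
N_1 = 4 + 4^2 + 4 + 4 = 28
N_2 = 4 + 28^2 + 28 + 28 = 844
N_3 = 4 + 844^2 + 844 + 844 = 714028
Terms of depth exactly 3: N_3 − N_2 = 714028 − 844 = 713184.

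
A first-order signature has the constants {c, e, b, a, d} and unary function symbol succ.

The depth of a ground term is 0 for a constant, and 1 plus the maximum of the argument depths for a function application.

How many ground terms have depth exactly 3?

Count level by level. With function symbols succ/1, the terms of depth ≤ k are the 5 constants together with each function applied to depth-≤(k−1) tuples, so N_k = 5 + N_{k-1}.
N_0 = 5
N_1 = 5 + 5 = 10
N_2 = 5 + 10 = 15
N_3 = 5 + 15 = 20
Terms of depth exactly 3: N_3 − N_2 = 20 − 15 = 5.

5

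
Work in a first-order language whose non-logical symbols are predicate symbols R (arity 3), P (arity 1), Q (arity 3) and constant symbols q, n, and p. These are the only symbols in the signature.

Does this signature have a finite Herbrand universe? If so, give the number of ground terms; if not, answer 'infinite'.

3

There are no function symbols, so every ground term is one of the 3 constants.
The Herbrand universe is {q, n, p}, which is finite with 3 elements.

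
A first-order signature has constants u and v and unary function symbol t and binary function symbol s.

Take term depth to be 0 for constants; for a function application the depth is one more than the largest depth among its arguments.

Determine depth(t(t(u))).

2

depth(t(u)) = 1 + depth(u) = 1 + 0 = 1
depth(t(t(u))) = 1 + depth(t(u)) = 1 + 1 = 2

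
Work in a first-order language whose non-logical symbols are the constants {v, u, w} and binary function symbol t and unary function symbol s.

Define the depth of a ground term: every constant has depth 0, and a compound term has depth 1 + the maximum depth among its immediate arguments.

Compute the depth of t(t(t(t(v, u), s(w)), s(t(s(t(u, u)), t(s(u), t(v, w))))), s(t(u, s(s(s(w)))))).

depth(t(v, u)) = 1 + max(0, 0) = 1
depth(s(w)) = 1 + depth(w) = 1 + 0 = 1
depth(t(t(v, u), s(w))) = 1 + max(1, 1) = 2
depth(t(u, u)) = 1 + max(0, 0) = 1
depth(s(t(u, u))) = 1 + depth(t(u, u)) = 1 + 1 = 2
depth(s(u)) = 1 + depth(u) = 1 + 0 = 1
depth(t(v, w)) = 1 + max(0, 0) = 1
depth(t(s(u), t(v, w))) = 1 + max(1, 1) = 2
depth(t(s(t(u, u)), t(s(u), t(v, w)))) = 1 + max(2, 2) = 3
depth(s(t(s(t(u, u)), t(s(u), t(v, w))))) = 1 + depth(t(s(t(u, u)), t(s(u), t(v, w)))) = 1 + 3 = 4
depth(t(t(t(v, u), s(w)), s(t(s(t(u, u)), t(s(u), t(v, w)))))) = 1 + max(2, 4) = 5
depth(s(s(w))) = 1 + depth(s(w)) = 1 + 1 = 2
depth(s(s(s(w)))) = 1 + depth(s(s(w))) = 1 + 2 = 3
depth(t(u, s(s(s(w))))) = 1 + max(0, 3) = 4
depth(s(t(u, s(s(s(w)))))) = 1 + depth(t(u, s(s(s(w))))) = 1 + 4 = 5
depth(t(t(t(t(v, u), s(w)), s(t(s(t(u, u)), t(s(u), t(v, w))))), s(t(u, s(s(s(w))))))) = 1 + max(5, 5) = 6

6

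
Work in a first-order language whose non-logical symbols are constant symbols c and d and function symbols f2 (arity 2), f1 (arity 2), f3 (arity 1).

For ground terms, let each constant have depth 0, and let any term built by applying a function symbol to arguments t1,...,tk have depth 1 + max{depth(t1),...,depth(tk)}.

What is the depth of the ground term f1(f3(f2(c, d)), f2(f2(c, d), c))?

3

depth(f2(c, d)) = 1 + max(0, 0) = 1
depth(f3(f2(c, d))) = 1 + depth(f2(c, d)) = 1 + 1 = 2
depth(f2(f2(c, d), c)) = 1 + max(1, 0) = 2
depth(f1(f3(f2(c, d)), f2(f2(c, d), c))) = 1 + max(2, 2) = 3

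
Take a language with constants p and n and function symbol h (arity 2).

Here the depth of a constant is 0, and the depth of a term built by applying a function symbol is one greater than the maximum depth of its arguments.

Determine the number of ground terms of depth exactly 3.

If N_k denotes the number of depth-≤k ground terms, the 2 constants give N_0 = 2, and each function symbol of arity r contributes N_{k-1}^r new terms at level k: N_k = 2 + N_{k-1}^2.
N_0 = 2
N_1 = 2 + 2^2 = 6
N_2 = 2 + 6^2 = 38
N_3 = 2 + 38^2 = 1446
Terms of depth exactly 3: N_3 − N_2 = 1446 − 38 = 1408.

1408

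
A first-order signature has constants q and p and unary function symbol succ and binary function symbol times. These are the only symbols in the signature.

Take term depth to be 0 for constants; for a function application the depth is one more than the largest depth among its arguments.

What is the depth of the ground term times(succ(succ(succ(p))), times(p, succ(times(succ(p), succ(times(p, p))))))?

depth(succ(p)) = 1 + depth(p) = 1 + 0 = 1
depth(succ(succ(p))) = 1 + depth(succ(p)) = 1 + 1 = 2
depth(succ(succ(succ(p)))) = 1 + depth(succ(succ(p))) = 1 + 2 = 3
depth(times(p, p)) = 1 + max(0, 0) = 1
depth(succ(times(p, p))) = 1 + depth(times(p, p)) = 1 + 1 = 2
depth(times(succ(p), succ(times(p, p)))) = 1 + max(1, 2) = 3
depth(succ(times(succ(p), succ(times(p, p))))) = 1 + depth(times(succ(p), succ(times(p, p)))) = 1 + 3 = 4
depth(times(p, succ(times(succ(p), succ(times(p, p)))))) = 1 + max(0, 4) = 5
depth(times(succ(succ(succ(p))), times(p, succ(times(succ(p), succ(times(p, p))))))) = 1 + max(3, 5) = 6

6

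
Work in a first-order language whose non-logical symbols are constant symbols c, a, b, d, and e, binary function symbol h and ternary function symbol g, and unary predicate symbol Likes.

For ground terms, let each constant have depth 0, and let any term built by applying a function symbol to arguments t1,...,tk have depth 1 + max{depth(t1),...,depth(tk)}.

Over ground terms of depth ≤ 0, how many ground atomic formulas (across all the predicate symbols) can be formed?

5

First count ground terms of depth ≤ 0.
Count level by level. With function symbols h/2, g/3, the terms of depth ≤ k are the 5 constants together with each function applied to depth-≤(k−1) tuples, so N_k = 5 + N_{k-1}^2 + N_{k-1}^3.
N_0 = 5
Explicitly: c, a, b, d, e.
So |H| = 5.
Each predicate of arity r yields |H|^r ground atoms (one per choice of an r-tuple from H):
  Likes: 5
Total ground atoms: 5.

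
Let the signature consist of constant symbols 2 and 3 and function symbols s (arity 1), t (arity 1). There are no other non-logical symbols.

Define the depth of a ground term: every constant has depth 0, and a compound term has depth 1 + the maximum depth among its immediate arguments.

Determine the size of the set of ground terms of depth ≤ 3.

Let N_k count ground terms of depth at most k. Each non-constant term of depth ≤ k is some function symbol applied to depth-≤(k−1) arguments, giving N_k = 2 + N_{k-1} + N_{k-1}.
N_0 = 2
N_1 = 2 + 2 + 2 = 6
N_2 = 2 + 6 + 6 = 14
N_3 = 2 + 14 + 14 = 30

30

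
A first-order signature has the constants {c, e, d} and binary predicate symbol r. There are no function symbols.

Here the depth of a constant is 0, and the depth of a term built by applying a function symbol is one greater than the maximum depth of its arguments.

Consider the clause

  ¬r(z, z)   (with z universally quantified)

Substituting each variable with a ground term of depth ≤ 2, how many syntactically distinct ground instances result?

3

Ground terms of depth ≤ 2:
  With no function symbols every ground term is a constant, so there are exactly 3 ground terms at every depth bound.
  N_0 = 3
  N_1 = 3
  N_2 = 3
  Explicitly: c, e, d.
So there are 3 ground terms available for substitution.
The clause has 1 distinct variable (z), which appears in the body. In the free term algebra distinct substitutions yield syntactically distinct ground instances.
Number of ground instances = 3.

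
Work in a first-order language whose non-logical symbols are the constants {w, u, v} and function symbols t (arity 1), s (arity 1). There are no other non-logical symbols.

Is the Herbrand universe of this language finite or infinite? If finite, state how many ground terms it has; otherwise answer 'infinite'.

infinite

The signature has at least one function symbol (t, arity 1) and at least one constant (w).
Iterating t gives infinitely many distinct ground terms: w, t(w), t(t(w)), ...
So the Herbrand universe is infinite.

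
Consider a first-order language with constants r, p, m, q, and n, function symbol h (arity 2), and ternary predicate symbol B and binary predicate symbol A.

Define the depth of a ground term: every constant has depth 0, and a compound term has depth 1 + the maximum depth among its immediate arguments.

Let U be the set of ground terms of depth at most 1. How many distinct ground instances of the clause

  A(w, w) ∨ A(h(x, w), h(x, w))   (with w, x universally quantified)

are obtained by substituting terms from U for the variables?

Ground terms of depth ≤ 1:
  Write N_k for the number of ground terms of depth ≤ k. A term of depth ≤ k is either a constant or a function symbol applied to arguments of depth ≤ k−1, so N_k = 5 + N_{k-1}^2.
  N_0 = 5
  N_1 = 5 + 5^2 = 30
So there are 30 ground terms available for substitution.
The clause has 2 distinct variables (w, x), each appearing in the body. In the free term algebra distinct substitutions yield syntactically distinct ground instances.
Number of ground instances = 30^2 = 900.

900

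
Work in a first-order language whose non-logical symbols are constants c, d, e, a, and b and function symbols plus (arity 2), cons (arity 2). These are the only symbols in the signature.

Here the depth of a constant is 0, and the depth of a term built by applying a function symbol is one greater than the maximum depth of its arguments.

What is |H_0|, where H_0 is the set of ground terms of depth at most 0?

Count level by level. With function symbols plus/2, cons/2, the terms of depth ≤ k are the 5 constants together with each function applied to depth-≤(k−1) tuples, so N_k = 5 + N_{k-1}^2 + N_{k-1}^2.
N_0 = 5

5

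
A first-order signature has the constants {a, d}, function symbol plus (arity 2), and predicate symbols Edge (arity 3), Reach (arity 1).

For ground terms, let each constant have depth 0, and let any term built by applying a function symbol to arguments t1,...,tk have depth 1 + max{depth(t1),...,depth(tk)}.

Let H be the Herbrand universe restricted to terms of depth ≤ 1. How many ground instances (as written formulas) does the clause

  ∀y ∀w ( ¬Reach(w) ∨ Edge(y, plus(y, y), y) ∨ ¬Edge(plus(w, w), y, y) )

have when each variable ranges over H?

36

Ground terms of depth ≤ 1:
  Let N_k = |{terms of depth ≤ k}|. Then N_0 = 2 and N_k = 2 + N_{k-1}^2 for k ≥ 1 (one summand per function symbol, arity giving the exponent).
  N_0 = 2
  N_1 = 2 + 2^2 = 6
  Explicitly: a, d, plus(a, a), plus(a, d), plus(d, a), plus(d, d).
So there are 6 ground terms available for substitution.
Each of y, w ranges independently over the available ground terms, and distinct assignments produce distinct instances.
Number of ground instances = 6^2 = 36.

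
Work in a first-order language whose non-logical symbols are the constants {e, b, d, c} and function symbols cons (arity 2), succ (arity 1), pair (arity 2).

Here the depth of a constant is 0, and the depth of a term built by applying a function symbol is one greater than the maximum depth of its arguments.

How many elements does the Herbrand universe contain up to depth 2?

Let N_k = |{terms of depth ≤ k}|. Then N_0 = 4 and N_k = 4 + N_{k-1}^2 + N_{k-1} + N_{k-1}^2 for k ≥ 1 (one summand per function symbol, arity giving the exponent).
N_0 = 4
N_1 = 4 + 4^2 + 4 + 4^2 = 40
N_2 = 4 + 40^2 + 40 + 40^2 = 3244

3244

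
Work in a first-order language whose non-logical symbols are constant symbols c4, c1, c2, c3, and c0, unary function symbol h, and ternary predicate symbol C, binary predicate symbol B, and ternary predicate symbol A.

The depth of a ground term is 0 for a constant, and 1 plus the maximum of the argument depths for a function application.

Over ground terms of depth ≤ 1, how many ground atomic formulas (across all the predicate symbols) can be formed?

2100

First count ground terms of depth ≤ 1.
If N_k denotes the number of depth-≤k ground terms, the 5 constants give N_0 = 5, and each function symbol of arity r contributes N_{k-1}^r new terms at level k: N_k = 5 + N_{k-1}.
N_0 = 5
N_1 = 5 + 5 = 10
So |H| = 10.
Ground atoms are formed by filling each argument slot of a predicate with a term from H, so an r-ary predicate gives |H|^r atoms:
  C: 10^3 = 1000;  B: 10^2 = 100;  A: 10^3 = 1000
Total ground atoms: 1000 + 100 + 1000 = 2100.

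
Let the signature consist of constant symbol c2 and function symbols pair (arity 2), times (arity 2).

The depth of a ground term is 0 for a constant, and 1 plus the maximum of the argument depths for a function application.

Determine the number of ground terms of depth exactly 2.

16

If N_k denotes the number of depth-≤k ground terms, the 1 constant gives N_0 = 1, and each function symbol of arity r contributes N_{k-1}^r new terms at level k: N_k = 1 + N_{k-1}^2 + N_{k-1}^2.
N_0 = 1
N_1 = 1 + 1^2 + 1^2 = 3
N_2 = 1 + 3^2 + 3^2 = 19
Terms of depth exactly 2: N_2 − N_1 = 19 − 3 = 16.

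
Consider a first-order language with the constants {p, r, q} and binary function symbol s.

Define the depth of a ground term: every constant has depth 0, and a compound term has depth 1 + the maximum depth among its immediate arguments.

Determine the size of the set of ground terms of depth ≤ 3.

Count level by level. With function symbols s/2, the terms of depth ≤ k are the 3 constants together with each function applied to depth-≤(k−1) tuples, so N_k = 3 + N_{k-1}^2.
N_0 = 3
N_1 = 3 + 3^2 = 12
N_2 = 3 + 12^2 = 147
N_3 = 3 + 147^2 = 21612

21612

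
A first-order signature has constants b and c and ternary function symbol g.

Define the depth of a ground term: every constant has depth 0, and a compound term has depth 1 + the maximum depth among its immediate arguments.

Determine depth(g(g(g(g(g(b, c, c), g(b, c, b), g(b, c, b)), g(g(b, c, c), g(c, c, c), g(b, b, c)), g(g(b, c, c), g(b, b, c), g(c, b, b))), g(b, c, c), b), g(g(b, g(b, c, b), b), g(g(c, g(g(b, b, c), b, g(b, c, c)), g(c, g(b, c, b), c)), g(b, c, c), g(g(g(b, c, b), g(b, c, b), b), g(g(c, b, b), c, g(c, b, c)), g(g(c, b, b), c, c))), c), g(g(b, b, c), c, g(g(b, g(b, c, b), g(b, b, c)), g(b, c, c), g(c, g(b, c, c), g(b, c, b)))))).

depth(g(b, c, c)) = 1 + max(0, 0, 0) = 1
depth(g(b, c, b)) = 1 + max(0, 0, 0) = 1
depth(g(g(b, c, c), g(b, c, b), g(b, c, b))) = 1 + max(1, 1, 1) = 2
depth(g(c, c, c)) = 1 + max(0, 0, 0) = 1
depth(g(b, b, c)) = 1 + max(0, 0, 0) = 1
depth(g(g(b, c, c), g(c, c, c), g(b, b, c))) = 1 + max(1, 1, 1) = 2
depth(g(c, b, b)) = 1 + max(0, 0, 0) = 1
depth(g(g(b, c, c), g(b, b, c), g(c, b, b))) = 1 + max(1, 1, 1) = 2
depth(g(g(g(b, c, c), g(b, c, b), g(b, c, b)), g(g(b, c, c), g(c, c, c), g(b, b, c)), g(g(b, c, c), g(b, b, c), g(c, b, b)))) = 1 + max(2, 2, 2) = 3
depth(g(g(g(g(b, c, c), g(b, c, b), g(b, c, b)), g(g(b, c, c), g(c, c, c), g(b, b, c)), g(g(b, c, c), g(b, b, c), g(c, b, b))), g(b, c, c), b)) = 1 + max(3, 1, 0) = 4
depth(g(b, g(b, c, b), b)) = 1 + max(0, 1, 0) = 2
depth(g(g(b, b, c), b, g(b, c, c))) = 1 + max(1, 0, 1) = 2
depth(g(c, g(b, c, b), c)) = 1 + max(0, 1, 0) = 2
depth(g(c, g(g(b, b, c), b, g(b, c, c)), g(c, g(b, c, b), c))) = 1 + max(0, 2, 2) = 3
depth(g(g(b, c, b), g(b, c, b), b)) = 1 + max(1, 1, 0) = 2
depth(g(c, b, c)) = 1 + max(0, 0, 0) = 1
depth(g(g(c, b, b), c, g(c, b, c))) = 1 + max(1, 0, 1) = 2
depth(g(g(c, b, b), c, c)) = 1 + max(1, 0, 0) = 2
depth(g(g(g(b, c, b), g(b, c, b), b), g(g(c, b, b), c, g(c, b, c)), g(g(c, b, b), c, c))) = 1 + max(2, 2, 2) = 3
depth(g(g(c, g(g(b, b, c), b, g(b, c, c)), g(c, g(b, c, b), c)), g(b, c, c), g(g(g(b, c, b), g(b, c, b), b), g(g(c, b, b), c, g(c, b, c)), g(g(c, b, b), c, c)))) = 1 + max(3, 1, 3) = 4
depth(g(g(b, g(b, c, b), b), g(g(c, g(g(b, b, c), b, g(b, c, c)), g(c, g(b, c, b), c)), g(b, c, c), g(g(g(b, c, b), g(b, c, b), b), g(g(c, b, b), c, g(c, b, c)), g(g(c, b, b), c, c))), c)) = 1 + max(2, 4, 0) = 5
depth(g(b, g(b, c, b), g(b, b, c))) = 1 + max(0, 1, 1) = 2
depth(g(c, g(b, c, c), g(b, c, b))) = 1 + max(0, 1, 1) = 2
depth(g(g(b, g(b, c, b), g(b, b, c)), g(b, c, c), g(c, g(b, c, c), g(b, c, b)))) = 1 + max(2, 1, 2) = 3
depth(g(g(b, b, c), c, g(g(b, g(b, c, b), g(b, b, c)), g(b, c, c), g(c, g(b, c, c), g(b, c, b))))) = 1 + max(1, 0, 3) = 4
depth(g(g(g(g(g(b, c, c), g(b, c, b), g(b, c, b)), g(g(b, c, c), g(c, c, c), g(b, b, c)), g(g(b, c, c), g(b, b, c), g(c, b, b))), g(b, c, c), b), g(g(b, g(b, c, b), b), g(g(c, g(g(b, b, c), b, g(b, c, c)), g(c, g(b, c, b), c)), g(b, c, c), g(g(g(b, c, b), g(b, c, b), b), g(g(c, b, b), c, g(c, b, c)), g(g(c, b, b), c, c))), c), g(g(b, b, c), c, g(g(b, g(b, c, b), g(b, b, c)), g(b, c, c), g(c, g(b, c, c), g(b, c, b)))))) = 1 + max(4, 5, 4) = 6

6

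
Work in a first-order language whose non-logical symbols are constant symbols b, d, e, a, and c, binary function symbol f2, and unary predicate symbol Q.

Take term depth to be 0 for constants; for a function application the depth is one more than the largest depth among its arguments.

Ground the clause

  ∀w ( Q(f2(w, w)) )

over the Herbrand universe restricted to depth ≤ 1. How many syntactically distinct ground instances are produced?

30

Ground terms of depth ≤ 1:
  If N_k denotes the number of depth-≤k ground terms, the 5 constants give N_0 = 5, and each function symbol of arity r contributes N_{k-1}^r new terms at level k: N_k = 5 + N_{k-1}^2.
  N_0 = 5
  N_1 = 5 + 5^2 = 30
So there are 30 ground terms available for substitution.
The clause has 1 distinct variable (w), which appears in the body. In the free term algebra distinct substitutions yield syntactically distinct ground instances.
Number of ground instances = 30.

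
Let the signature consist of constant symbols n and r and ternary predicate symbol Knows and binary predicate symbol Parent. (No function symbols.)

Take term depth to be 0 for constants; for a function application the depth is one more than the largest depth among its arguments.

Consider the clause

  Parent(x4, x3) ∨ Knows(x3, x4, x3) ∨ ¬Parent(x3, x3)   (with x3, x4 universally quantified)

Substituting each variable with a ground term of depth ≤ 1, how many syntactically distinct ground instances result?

4

Ground terms of depth ≤ 1:
  With no function symbols every ground term is a constant, so there are exactly 2 ground terms at every depth bound.
  N_0 = 2
  N_1 = 2
So there are 2 ground terms available for substitution.
Each of x3, x4 ranges independently over the available ground terms, and distinct assignments produce distinct instances.
Number of ground instances = 2^2 = 4.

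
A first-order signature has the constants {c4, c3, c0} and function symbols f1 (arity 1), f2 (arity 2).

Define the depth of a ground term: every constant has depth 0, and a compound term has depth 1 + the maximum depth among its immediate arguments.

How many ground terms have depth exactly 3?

Let N_k count ground terms of depth at most k. Each non-constant term of depth ≤ k is some function symbol applied to depth-≤(k−1) arguments, giving N_k = 3 + N_{k-1} + N_{k-1}^2.
N_0 = 3
N_1 = 3 + 3 + 3^2 = 15
N_2 = 3 + 15 + 15^2 = 243
N_3 = 3 + 243 + 243^2 = 59295
Terms of depth exactly 3: N_3 − N_2 = 59295 − 243 = 59052.

59052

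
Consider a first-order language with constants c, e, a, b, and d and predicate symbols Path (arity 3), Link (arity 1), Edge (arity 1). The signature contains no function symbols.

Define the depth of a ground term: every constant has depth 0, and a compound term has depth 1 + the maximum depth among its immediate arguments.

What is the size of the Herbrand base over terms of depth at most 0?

First count ground terms of depth ≤ 0.
With no function symbols every ground term is a constant, so there are exactly 5 ground terms at every depth bound.
N_0 = 5
So |H| = 5.
Each predicate of arity r yields |H|^r ground atoms (one per choice of an r-tuple from H):
  Path: 5^3 = 125;  Link: 5;  Edge: 5
Total ground atoms: 125 + 5 + 5 = 135.

135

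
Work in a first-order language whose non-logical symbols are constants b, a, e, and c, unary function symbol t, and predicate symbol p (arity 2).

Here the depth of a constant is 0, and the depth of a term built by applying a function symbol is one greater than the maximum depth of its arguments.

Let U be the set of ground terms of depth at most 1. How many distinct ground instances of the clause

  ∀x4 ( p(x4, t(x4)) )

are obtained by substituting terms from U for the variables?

Ground terms of depth ≤ 1:
  If N_k denotes the number of depth-≤k ground terms, the 4 constants give N_0 = 4, and each function symbol of arity r contributes N_{k-1}^r new terms at level k: N_k = 4 + N_{k-1}.
  N_0 = 4
  N_1 = 4 + 4 = 8
  Explicitly: b, a, e, c, t(b), t(a), t(e), t(c).
So there are 8 ground terms available for substitution.
The variable x4 ranges independently over the available ground terms, and distinct assignments produce distinct instances.
Number of ground instances = 8.

8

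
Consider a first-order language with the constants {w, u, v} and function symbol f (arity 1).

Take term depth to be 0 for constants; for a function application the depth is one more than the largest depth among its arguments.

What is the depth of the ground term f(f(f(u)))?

depth(f(u)) = 1 + depth(u) = 1 + 0 = 1
depth(f(f(u))) = 1 + depth(f(u)) = 1 + 1 = 2
depth(f(f(f(u)))) = 1 + depth(f(f(u))) = 1 + 2 = 3

3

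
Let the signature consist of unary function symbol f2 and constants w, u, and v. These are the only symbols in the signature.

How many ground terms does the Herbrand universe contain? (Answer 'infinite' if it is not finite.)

The signature has at least one function symbol (f2, arity 1) and at least one constant (w).
Iterating f2 gives infinitely many distinct ground terms: w, f2(w), f2(f2(w)), ...
So the Herbrand universe is infinite.

infinite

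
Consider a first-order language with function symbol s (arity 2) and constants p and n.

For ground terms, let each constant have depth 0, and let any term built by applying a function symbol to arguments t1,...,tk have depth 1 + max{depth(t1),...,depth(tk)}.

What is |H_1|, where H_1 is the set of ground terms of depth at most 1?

6

Write N_k for the number of ground terms of depth ≤ k. A term of depth ≤ k is either a constant or a function symbol applied to arguments of depth ≤ k−1, so N_k = 2 + N_{k-1}^2.
N_0 = 2
N_1 = 2 + 2^2 = 6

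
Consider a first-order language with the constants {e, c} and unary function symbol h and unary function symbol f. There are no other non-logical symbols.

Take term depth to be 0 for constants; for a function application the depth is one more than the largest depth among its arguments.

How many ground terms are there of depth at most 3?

30

If N_k denotes the number of depth-≤k ground terms, the 2 constants give N_0 = 2, and each function symbol of arity r contributes N_{k-1}^r new terms at level k: N_k = 2 + N_{k-1} + N_{k-1}.
N_0 = 2
N_1 = 2 + 2 + 2 = 6
N_2 = 2 + 6 + 6 = 14
N_3 = 2 + 14 + 14 = 30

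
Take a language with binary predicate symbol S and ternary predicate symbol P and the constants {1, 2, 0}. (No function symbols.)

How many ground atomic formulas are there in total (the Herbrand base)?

With no function symbols, the Herbrand universe is just the 3 constants.
Ground atoms per predicate: S: 3^2 = 9, P: 3^3 = 27.
Herbrand base size = 9 + 27 = 36.

36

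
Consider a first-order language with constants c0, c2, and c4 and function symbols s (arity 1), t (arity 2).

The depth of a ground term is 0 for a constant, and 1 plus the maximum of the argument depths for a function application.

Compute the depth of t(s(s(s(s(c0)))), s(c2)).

5

depth(s(c0)) = 1 + depth(c0) = 1 + 0 = 1
depth(s(s(c0))) = 1 + depth(s(c0)) = 1 + 1 = 2
depth(s(s(s(c0)))) = 1 + depth(s(s(c0))) = 1 + 2 = 3
depth(s(s(s(s(c0))))) = 1 + depth(s(s(s(c0)))) = 1 + 3 = 4
depth(s(c2)) = 1 + depth(c2) = 1 + 0 = 1
depth(t(s(s(s(s(c0)))), s(c2))) = 1 + max(4, 1) = 5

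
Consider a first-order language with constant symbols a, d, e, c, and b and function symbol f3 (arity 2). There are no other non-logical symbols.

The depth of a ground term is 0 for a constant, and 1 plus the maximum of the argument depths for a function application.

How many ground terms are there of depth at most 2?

Count level by level. With function symbols f3/2, the terms of depth ≤ k are the 5 constants together with each function applied to depth-≤(k−1) tuples, so N_k = 5 + N_{k-1}^2.
N_0 = 5
N_1 = 5 + 5^2 = 30
N_2 = 5 + 30^2 = 905

905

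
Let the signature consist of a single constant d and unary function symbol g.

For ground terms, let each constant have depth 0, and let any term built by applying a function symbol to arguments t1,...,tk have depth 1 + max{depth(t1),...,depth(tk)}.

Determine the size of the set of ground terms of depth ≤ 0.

Let N_k = |{terms of depth ≤ k}|. Then N_0 = 1 and N_k = 1 + N_{k-1} for k ≥ 1 (one summand per function symbol, arity giving the exponent).
N_0 = 1
Explicitly: d.

1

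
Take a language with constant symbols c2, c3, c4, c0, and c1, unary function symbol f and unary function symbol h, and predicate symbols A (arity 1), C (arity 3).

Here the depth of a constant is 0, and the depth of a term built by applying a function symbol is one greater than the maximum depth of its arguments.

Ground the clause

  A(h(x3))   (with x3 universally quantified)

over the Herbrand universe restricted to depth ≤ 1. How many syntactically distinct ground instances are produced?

15

Ground terms of depth ≤ 1:
  Let N_k count ground terms of depth at most k. Each non-constant term of depth ≤ k is some function symbol applied to depth-≤(k−1) arguments, giving N_k = 5 + N_{k-1} + N_{k-1}.
  N_0 = 5
  N_1 = 5 + 5 + 5 = 15
So there are 15 ground terms available for substitution.
The clause has 1 distinct variable (x3), which appears in the body. In the free term algebra distinct substitutions yield syntactically distinct ground instances.
Number of ground instances = 15.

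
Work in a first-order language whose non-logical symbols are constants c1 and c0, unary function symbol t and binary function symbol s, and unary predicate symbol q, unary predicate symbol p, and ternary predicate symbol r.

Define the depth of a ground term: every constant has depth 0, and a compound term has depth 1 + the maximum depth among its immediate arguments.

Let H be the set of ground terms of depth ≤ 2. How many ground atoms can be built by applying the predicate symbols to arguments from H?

405372

First count ground terms of depth ≤ 2.
Count level by level. With function symbols t/1, s/2, the terms of depth ≤ k are the 2 constants together with each function applied to depth-≤(k−1) tuples, so N_k = 2 + N_{k-1} + N_{k-1}^2.
N_0 = 2
N_1 = 2 + 2 + 2^2 = 8
N_2 = 2 + 8 + 8^2 = 74
So |H| = 74.
A ground atom is a predicate applied to a tuple of terms from H, so the count is the sum over predicates of |H|^arity:
  q: 74;  p: 74;  r: 74^3 = 405224
Total ground atoms: 74 + 74 + 405224 = 405372.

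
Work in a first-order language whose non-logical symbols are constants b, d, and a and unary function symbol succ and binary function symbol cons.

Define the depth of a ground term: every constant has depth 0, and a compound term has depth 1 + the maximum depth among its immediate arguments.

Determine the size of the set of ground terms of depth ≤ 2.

Let N_k count ground terms of depth at most k. Each non-constant term of depth ≤ k is some function symbol applied to depth-≤(k−1) arguments, giving N_k = 3 + N_{k-1} + N_{k-1}^2.
N_0 = 3
N_1 = 3 + 3 + 3^2 = 15
N_2 = 3 + 15 + 15^2 = 243

243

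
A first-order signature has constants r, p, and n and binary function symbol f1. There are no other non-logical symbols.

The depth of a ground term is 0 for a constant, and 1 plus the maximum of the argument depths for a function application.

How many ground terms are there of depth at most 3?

21612

Write N_k for the number of ground terms of depth ≤ k. A term of depth ≤ k is either a constant or a function symbol applied to arguments of depth ≤ k−1, so N_k = 3 + N_{k-1}^2.
N_0 = 3
N_1 = 3 + 3^2 = 12
N_2 = 3 + 12^2 = 147
N_3 = 3 + 147^2 = 21612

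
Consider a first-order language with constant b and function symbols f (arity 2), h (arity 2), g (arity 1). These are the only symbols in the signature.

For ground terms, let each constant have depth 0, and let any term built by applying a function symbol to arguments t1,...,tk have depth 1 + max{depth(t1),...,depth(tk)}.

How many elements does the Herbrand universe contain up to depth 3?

2776

Write N_k for the number of ground terms of depth ≤ k. A term of depth ≤ k is either a constant or a function symbol applied to arguments of depth ≤ k−1, so N_k = 1 + N_{k-1}^2 + N_{k-1}^2 + N_{k-1}.
N_0 = 1
N_1 = 1 + 1^2 + 1^2 + 1 = 4
N_2 = 1 + 4^2 + 4^2 + 4 = 37
N_3 = 1 + 37^2 + 37^2 + 37 = 2776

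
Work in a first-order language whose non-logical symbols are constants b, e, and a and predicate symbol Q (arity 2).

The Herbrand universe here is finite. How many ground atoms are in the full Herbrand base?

9

With no function symbols, the Herbrand universe is just the 3 constants.
Ground atoms per predicate: Q: 3^2 = 9.
Herbrand base size = 9 = 9.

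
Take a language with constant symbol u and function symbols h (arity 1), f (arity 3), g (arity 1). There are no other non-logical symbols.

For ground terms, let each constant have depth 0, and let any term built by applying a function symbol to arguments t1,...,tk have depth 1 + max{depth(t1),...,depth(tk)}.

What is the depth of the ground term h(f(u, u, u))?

2

depth(f(u, u, u)) = 1 + max(0, 0, 0) = 1
depth(h(f(u, u, u))) = 1 + depth(f(u, u, u)) = 1 + 1 = 2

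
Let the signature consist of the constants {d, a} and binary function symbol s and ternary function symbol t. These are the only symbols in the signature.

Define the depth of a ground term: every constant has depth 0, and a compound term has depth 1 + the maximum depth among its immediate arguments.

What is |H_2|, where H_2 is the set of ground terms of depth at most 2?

2942

Write N_k for the number of ground terms of depth ≤ k. A term of depth ≤ k is either a constant or a function symbol applied to arguments of depth ≤ k−1, so N_k = 2 + N_{k-1}^2 + N_{k-1}^3.
N_0 = 2
N_1 = 2 + 2^2 + 2^3 = 14
N_2 = 2 + 14^2 + 14^3 = 2942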